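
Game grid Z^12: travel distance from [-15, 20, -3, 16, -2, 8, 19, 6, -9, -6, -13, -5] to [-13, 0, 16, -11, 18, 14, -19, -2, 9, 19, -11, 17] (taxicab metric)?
207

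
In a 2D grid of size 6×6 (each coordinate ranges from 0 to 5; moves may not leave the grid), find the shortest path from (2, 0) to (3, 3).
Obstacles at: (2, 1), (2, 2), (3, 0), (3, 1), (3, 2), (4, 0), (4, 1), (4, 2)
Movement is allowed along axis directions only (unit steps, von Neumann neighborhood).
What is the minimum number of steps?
6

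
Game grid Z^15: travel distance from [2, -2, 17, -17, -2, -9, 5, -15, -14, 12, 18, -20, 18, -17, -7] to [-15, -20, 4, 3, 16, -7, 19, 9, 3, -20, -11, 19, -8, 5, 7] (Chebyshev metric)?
39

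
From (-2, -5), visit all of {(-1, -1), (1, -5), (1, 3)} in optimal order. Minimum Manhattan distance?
15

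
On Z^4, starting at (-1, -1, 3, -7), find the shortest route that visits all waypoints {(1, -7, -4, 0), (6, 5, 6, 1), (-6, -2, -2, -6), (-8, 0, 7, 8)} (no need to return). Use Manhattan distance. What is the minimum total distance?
87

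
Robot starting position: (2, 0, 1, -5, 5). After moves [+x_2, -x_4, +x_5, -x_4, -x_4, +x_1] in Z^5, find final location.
(3, 1, 1, -8, 6)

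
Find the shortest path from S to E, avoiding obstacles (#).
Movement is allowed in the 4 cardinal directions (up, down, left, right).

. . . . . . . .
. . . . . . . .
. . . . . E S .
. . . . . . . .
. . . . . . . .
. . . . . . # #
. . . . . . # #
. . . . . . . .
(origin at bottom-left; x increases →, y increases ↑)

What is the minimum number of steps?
1
(one shortest path: (6, 5) → (5, 5))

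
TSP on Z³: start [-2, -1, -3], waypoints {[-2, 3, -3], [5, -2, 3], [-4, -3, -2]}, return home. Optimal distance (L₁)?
42
(one optimal route: (-2, -1, -3) → (-2, 3, -3) → (5, -2, 3) → (-4, -3, -2) → (-2, -1, -3))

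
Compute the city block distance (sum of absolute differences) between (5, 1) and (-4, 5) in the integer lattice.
13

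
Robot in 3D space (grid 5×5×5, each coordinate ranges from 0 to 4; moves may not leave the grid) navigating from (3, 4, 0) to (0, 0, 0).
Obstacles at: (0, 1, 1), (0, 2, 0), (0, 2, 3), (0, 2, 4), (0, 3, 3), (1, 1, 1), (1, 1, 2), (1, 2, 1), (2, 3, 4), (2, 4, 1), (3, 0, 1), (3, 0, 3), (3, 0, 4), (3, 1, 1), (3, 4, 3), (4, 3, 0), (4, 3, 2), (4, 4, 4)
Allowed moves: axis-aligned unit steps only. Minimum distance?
7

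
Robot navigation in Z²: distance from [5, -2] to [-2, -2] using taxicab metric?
7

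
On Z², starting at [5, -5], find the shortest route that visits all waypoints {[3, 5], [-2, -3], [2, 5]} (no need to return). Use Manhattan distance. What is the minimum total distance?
22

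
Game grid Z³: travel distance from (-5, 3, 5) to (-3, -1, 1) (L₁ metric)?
10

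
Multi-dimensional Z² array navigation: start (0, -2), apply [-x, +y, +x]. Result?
(0, -1)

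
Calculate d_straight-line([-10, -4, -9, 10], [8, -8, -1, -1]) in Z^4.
22.9129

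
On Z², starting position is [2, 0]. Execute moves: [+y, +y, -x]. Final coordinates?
(1, 2)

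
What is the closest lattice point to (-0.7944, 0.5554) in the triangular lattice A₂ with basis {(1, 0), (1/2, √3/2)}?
(-0.5, 0.866)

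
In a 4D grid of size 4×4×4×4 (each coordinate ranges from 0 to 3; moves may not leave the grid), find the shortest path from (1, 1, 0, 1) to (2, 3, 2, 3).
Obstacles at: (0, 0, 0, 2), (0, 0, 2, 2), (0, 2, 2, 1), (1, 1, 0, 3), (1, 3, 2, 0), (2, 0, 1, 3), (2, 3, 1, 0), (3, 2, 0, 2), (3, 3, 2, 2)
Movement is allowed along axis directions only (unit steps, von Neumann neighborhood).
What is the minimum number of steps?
7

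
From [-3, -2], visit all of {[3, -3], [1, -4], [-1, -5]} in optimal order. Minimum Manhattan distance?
11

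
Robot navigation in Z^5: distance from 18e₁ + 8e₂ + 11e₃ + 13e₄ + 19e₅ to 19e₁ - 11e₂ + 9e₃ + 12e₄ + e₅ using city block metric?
41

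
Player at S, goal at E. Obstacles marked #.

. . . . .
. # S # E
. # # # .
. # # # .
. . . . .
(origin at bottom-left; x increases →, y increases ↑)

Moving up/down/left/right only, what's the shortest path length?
4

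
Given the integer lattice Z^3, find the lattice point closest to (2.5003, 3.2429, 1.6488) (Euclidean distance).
(3, 3, 2)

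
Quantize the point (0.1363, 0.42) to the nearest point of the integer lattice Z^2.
(0, 0)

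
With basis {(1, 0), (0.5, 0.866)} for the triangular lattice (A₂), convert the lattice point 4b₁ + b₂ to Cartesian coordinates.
(4.5, 0.866)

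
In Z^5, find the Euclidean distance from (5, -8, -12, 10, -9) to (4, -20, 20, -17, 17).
50.7346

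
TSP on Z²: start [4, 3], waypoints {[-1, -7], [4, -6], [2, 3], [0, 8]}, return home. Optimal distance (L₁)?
40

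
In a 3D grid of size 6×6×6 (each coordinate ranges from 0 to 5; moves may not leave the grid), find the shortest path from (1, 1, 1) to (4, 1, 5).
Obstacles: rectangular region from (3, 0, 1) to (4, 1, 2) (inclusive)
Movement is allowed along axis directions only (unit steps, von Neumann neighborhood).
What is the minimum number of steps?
7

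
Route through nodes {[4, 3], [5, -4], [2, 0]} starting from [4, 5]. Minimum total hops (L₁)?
14
(one optimal route: (4, 5) → (4, 3) → (2, 0) → (5, -4))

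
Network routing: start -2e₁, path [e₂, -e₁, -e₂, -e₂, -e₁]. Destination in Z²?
(-4, -1)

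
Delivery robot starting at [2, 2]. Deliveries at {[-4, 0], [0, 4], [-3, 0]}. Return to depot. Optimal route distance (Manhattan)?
20
(one optimal route: (2, 2) → (-4, 0) → (-3, 0) → (0, 4) → (2, 2))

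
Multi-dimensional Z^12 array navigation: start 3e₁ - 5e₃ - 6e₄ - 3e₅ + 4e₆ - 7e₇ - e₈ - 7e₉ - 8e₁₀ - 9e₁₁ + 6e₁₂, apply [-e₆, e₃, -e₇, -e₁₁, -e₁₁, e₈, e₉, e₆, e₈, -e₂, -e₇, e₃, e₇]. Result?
(3, -1, -3, -6, -3, 4, -8, 1, -6, -8, -11, 6)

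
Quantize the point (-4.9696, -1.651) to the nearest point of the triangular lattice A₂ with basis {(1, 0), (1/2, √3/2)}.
(-5, -1.732)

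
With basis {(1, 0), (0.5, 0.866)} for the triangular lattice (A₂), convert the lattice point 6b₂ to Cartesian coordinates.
(3, 5.196)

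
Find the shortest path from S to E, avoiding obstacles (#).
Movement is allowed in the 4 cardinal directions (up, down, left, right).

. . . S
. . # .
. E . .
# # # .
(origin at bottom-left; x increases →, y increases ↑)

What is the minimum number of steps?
4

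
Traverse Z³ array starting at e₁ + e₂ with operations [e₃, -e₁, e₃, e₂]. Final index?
(0, 2, 2)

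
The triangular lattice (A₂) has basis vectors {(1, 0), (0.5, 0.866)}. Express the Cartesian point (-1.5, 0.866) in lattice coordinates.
-2b₁ + b₂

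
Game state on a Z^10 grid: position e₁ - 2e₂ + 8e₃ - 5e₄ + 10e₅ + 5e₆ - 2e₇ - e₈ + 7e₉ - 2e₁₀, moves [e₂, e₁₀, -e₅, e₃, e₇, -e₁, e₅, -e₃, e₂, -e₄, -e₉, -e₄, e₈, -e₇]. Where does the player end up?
(0, 0, 8, -7, 10, 5, -2, 0, 6, -1)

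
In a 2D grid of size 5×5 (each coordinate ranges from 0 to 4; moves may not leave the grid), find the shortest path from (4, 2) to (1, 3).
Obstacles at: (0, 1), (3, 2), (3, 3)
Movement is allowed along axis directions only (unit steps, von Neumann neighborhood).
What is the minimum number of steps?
6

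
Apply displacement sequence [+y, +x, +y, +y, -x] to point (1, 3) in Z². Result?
(1, 6)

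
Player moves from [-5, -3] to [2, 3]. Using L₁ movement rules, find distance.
13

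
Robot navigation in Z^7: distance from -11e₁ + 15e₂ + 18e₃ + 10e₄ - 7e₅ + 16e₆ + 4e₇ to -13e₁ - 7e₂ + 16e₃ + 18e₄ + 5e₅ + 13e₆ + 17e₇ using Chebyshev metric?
22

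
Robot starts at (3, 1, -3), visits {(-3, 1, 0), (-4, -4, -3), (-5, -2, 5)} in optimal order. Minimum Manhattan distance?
29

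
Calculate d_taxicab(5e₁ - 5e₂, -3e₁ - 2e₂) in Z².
11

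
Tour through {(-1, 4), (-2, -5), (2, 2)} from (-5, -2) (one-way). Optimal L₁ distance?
21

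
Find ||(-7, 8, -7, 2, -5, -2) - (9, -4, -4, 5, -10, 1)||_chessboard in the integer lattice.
16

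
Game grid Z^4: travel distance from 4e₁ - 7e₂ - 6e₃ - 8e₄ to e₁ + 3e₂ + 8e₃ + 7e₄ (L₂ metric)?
23.0217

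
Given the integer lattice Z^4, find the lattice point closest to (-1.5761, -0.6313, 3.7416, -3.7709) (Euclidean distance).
(-2, -1, 4, -4)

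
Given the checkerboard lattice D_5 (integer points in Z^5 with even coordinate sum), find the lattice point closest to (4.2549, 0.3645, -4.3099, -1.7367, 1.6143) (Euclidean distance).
(4, 0, -4, -2, 2)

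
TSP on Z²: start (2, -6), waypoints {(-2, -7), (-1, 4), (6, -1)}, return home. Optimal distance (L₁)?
38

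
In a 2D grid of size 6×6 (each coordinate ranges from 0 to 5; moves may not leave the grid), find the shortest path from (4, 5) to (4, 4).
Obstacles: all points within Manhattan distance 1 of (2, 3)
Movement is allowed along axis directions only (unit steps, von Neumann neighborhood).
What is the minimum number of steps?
1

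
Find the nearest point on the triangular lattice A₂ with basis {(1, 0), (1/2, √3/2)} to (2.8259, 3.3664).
(3, 3.464)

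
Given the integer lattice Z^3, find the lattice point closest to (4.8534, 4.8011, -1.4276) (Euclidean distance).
(5, 5, -1)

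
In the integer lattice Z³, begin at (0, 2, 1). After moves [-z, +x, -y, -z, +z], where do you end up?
(1, 1, 0)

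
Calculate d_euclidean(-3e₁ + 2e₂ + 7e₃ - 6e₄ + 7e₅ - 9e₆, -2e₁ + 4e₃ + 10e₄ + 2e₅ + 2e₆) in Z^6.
20.3961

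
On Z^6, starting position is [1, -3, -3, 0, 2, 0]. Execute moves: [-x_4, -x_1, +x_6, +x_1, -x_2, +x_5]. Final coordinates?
(1, -4, -3, -1, 3, 1)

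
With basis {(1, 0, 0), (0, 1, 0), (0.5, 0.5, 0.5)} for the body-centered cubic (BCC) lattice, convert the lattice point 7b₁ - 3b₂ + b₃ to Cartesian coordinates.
(7.5, -2.5, 0.5)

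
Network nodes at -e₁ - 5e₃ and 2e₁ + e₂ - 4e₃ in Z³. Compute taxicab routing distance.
5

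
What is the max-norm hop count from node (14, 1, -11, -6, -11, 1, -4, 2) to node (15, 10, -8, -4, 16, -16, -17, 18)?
27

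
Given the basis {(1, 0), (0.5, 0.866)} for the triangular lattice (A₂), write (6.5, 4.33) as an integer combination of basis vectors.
4b₁ + 5b₂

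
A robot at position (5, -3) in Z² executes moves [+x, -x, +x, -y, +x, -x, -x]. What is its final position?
(5, -4)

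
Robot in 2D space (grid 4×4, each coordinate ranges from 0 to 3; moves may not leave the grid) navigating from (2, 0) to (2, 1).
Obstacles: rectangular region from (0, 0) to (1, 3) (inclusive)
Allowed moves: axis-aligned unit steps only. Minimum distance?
1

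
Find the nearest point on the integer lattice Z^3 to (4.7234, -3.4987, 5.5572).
(5, -3, 6)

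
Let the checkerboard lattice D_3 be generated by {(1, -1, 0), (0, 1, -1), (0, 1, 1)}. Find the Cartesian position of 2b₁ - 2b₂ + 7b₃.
(2, 3, 9)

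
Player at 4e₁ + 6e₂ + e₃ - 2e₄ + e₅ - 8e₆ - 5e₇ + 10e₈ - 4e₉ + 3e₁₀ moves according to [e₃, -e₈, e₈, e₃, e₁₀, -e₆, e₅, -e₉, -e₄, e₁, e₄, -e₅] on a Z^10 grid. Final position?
(5, 6, 3, -2, 1, -9, -5, 10, -5, 4)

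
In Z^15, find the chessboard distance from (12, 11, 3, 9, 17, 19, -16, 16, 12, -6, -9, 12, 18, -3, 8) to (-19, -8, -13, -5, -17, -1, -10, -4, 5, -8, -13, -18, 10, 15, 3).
34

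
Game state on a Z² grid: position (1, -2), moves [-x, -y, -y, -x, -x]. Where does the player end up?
(-2, -4)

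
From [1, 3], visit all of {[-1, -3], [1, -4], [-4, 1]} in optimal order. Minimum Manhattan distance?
17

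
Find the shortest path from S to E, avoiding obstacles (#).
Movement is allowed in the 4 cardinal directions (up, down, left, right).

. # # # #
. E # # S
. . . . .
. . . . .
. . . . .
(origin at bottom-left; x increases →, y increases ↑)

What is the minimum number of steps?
5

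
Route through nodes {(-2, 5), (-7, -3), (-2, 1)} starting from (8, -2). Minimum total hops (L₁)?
29
(one optimal route: (8, -2) → (-7, -3) → (-2, 1) → (-2, 5))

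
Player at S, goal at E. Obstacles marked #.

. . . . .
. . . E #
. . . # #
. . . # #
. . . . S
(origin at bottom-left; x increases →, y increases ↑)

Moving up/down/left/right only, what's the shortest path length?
6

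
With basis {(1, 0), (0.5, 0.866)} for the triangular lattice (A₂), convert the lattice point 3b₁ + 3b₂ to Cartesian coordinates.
(4.5, 2.598)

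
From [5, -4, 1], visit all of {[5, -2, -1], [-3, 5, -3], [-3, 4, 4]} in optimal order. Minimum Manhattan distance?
29
(one optimal route: (5, -4, 1) → (5, -2, -1) → (-3, 5, -3) → (-3, 4, 4))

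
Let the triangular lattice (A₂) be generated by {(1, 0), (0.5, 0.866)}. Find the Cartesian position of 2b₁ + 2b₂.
(3, 1.732)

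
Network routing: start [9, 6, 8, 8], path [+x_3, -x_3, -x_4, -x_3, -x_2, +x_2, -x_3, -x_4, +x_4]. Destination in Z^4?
(9, 6, 6, 7)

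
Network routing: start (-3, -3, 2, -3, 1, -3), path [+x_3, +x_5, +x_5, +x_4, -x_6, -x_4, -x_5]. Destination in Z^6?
(-3, -3, 3, -3, 2, -4)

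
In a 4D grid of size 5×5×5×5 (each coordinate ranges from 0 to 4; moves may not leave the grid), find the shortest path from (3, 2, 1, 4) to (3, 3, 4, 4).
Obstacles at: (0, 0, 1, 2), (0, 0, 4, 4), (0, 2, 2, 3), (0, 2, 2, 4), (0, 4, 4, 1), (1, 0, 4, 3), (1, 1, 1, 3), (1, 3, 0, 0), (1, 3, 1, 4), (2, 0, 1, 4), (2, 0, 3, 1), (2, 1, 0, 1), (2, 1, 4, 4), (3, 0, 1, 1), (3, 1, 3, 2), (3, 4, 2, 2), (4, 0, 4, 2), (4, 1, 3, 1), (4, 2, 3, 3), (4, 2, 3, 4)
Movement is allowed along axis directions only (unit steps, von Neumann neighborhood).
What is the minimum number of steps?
4
(one shortest path: (3, 2, 1, 4) → (3, 3, 1, 4) → (3, 3, 2, 4) → (3, 3, 3, 4) → (3, 3, 4, 4))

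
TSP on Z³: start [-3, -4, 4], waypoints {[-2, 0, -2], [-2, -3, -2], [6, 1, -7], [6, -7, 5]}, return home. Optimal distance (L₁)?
58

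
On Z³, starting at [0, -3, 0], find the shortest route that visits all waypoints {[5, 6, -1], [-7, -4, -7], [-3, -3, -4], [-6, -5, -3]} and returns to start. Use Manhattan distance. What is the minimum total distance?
60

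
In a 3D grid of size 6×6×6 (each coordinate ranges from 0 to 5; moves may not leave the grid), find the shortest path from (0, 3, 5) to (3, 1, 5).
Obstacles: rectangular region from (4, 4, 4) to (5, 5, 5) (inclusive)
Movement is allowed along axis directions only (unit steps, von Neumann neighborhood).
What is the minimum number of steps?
5
(one shortest path: (0, 3, 5) → (1, 3, 5) → (2, 3, 5) → (3, 3, 5) → (3, 2, 5) → (3, 1, 5))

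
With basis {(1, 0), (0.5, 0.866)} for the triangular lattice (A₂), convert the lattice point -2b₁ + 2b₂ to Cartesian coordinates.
(-1, 1.732)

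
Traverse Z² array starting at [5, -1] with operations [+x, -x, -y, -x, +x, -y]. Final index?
(5, -3)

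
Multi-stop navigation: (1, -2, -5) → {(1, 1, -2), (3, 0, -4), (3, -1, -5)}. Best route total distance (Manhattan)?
10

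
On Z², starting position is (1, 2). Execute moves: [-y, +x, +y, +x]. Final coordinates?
(3, 2)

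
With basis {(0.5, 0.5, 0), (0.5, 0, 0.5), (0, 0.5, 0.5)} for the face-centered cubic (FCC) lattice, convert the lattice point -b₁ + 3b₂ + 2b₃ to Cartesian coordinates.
(1, 0.5, 2.5)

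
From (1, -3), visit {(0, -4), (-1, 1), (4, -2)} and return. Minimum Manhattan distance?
20
(one optimal route: (1, -3) → (0, -4) → (-1, 1) → (4, -2) → (1, -3))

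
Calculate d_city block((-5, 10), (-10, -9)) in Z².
24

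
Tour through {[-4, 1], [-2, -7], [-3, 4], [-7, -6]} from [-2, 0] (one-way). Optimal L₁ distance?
25
(one optimal route: (-2, 0) → (-4, 1) → (-3, 4) → (-2, -7) → (-7, -6))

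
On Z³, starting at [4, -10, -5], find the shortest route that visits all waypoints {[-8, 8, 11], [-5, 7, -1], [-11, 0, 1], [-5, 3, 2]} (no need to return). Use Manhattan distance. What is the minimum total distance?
64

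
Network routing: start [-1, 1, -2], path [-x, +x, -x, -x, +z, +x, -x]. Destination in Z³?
(-3, 1, -1)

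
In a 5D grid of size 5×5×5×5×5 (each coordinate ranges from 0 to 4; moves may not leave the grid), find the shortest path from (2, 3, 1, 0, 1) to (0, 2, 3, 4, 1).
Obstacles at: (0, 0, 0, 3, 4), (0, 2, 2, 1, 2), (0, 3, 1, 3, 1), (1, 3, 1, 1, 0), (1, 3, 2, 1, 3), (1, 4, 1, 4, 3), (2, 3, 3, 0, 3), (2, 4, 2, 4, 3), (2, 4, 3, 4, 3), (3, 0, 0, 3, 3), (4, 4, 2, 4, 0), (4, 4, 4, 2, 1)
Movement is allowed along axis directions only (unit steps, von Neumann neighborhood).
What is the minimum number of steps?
9
(one shortest path: (2, 3, 1, 0, 1) → (1, 3, 1, 0, 1) → (0, 3, 1, 0, 1) → (0, 2, 1, 0, 1) → (0, 2, 2, 0, 1) → (0, 2, 3, 0, 1) → (0, 2, 3, 1, 1) → (0, 2, 3, 2, 1) → (0, 2, 3, 3, 1) → (0, 2, 3, 4, 1))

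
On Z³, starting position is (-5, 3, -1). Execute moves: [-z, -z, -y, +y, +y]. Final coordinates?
(-5, 4, -3)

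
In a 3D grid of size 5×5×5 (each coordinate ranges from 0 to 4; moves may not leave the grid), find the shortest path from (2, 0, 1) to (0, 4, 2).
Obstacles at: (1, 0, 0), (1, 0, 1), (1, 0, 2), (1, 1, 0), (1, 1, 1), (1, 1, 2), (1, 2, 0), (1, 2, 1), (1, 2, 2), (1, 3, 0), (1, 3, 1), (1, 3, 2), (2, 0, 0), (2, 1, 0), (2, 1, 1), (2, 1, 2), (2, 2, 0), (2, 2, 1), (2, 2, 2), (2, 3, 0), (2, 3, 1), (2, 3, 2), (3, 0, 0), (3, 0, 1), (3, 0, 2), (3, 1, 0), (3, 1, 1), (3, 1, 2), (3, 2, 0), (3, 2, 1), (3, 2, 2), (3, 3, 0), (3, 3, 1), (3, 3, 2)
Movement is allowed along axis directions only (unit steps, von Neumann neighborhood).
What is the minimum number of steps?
9
(one shortest path: (2, 0, 1) → (2, 0, 2) → (2, 0, 3) → (1, 0, 3) → (0, 0, 3) → (0, 1, 3) → (0, 2, 3) → (0, 3, 3) → (0, 4, 3) → (0, 4, 2))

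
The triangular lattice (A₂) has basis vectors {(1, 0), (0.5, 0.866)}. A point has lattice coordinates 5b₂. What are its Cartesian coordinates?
(2.5, 4.33)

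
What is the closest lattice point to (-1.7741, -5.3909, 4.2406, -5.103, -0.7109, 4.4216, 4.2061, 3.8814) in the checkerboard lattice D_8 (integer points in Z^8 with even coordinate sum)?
(-2, -5, 4, -5, -1, 5, 4, 4)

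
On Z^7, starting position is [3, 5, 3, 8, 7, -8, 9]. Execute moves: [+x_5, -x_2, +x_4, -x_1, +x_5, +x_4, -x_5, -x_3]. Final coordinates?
(2, 4, 2, 10, 8, -8, 9)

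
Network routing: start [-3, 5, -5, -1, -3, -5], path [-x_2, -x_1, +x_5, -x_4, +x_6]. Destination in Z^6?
(-4, 4, -5, -2, -2, -4)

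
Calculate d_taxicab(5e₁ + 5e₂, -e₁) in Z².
11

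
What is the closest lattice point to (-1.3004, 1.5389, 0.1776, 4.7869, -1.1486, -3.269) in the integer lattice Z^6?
(-1, 2, 0, 5, -1, -3)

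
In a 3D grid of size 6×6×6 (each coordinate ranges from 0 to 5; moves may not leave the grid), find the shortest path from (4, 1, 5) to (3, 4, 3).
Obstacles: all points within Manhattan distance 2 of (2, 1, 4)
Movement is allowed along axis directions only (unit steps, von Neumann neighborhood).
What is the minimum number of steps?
6
(one shortest path: (4, 1, 5) → (4, 2, 5) → (3, 2, 5) → (3, 3, 5) → (3, 4, 5) → (3, 4, 4) → (3, 4, 3))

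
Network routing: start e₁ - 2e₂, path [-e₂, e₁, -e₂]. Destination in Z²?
(2, -4)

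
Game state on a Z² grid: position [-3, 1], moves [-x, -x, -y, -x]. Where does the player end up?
(-6, 0)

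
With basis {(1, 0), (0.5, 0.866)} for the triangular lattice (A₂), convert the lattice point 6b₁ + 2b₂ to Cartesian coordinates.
(7, 1.732)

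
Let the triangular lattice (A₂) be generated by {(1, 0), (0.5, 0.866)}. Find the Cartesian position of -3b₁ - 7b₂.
(-6.5, -6.062)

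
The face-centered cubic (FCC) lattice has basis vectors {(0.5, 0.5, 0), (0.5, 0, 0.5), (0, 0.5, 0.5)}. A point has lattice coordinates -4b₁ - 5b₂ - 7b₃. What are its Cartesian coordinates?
(-4.5, -5.5, -6)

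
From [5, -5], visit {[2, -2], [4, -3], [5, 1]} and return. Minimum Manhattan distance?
18
(one optimal route: (5, -5) → (4, -3) → (2, -2) → (5, 1) → (5, -5))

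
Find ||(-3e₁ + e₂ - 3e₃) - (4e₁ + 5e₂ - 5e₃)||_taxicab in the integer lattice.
13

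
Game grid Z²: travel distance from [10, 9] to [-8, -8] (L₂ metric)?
24.7588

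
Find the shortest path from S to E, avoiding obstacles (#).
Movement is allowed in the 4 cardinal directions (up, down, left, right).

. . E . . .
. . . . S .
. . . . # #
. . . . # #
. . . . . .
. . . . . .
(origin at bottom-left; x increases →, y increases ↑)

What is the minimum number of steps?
3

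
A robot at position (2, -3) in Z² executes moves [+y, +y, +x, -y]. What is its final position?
(3, -2)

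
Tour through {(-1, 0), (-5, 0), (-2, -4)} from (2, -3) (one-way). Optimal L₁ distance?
14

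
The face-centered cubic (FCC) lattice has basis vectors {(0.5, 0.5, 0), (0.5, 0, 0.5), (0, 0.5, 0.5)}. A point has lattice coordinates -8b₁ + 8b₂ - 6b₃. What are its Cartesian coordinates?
(0, -7, 1)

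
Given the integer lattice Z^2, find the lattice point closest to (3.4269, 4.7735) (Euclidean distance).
(3, 5)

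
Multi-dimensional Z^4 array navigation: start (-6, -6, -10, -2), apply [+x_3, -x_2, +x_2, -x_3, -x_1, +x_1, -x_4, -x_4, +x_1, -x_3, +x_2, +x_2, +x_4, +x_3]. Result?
(-5, -4, -10, -3)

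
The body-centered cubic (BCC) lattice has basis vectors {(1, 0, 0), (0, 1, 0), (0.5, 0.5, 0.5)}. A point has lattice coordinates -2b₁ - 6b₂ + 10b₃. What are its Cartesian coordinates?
(3, -1, 5)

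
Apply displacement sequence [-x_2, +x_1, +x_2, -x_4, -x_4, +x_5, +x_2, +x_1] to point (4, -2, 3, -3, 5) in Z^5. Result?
(6, -1, 3, -5, 6)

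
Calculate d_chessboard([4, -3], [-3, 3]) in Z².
7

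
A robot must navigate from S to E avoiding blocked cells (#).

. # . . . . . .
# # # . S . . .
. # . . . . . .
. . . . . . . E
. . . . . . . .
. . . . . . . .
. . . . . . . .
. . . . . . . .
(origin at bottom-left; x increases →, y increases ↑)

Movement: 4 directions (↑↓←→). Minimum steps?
5
(one shortest path: (4, 6) → (5, 6) → (6, 6) → (7, 6) → (7, 5) → (7, 4))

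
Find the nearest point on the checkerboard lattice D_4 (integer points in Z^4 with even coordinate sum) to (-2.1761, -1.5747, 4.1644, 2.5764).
(-2, -1, 4, 3)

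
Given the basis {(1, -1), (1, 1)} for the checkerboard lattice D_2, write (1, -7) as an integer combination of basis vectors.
4b₁ - 3b₂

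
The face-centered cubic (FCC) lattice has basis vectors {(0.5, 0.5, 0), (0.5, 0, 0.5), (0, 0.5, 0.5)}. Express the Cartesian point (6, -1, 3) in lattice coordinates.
2b₁ + 10b₂ - 4b₃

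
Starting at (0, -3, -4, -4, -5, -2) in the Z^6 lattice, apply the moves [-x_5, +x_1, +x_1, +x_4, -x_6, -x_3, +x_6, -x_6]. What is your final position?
(2, -3, -5, -3, -6, -3)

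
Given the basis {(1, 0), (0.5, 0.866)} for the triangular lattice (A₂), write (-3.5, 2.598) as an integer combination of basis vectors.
-5b₁ + 3b₂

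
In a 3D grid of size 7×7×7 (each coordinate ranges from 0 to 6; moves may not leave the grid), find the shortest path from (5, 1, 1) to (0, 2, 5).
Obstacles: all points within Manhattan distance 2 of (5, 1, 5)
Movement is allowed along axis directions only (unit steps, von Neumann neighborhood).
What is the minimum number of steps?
10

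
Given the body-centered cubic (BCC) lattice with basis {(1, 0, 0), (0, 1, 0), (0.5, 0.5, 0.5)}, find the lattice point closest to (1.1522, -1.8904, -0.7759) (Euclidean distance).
(1, -2, -1)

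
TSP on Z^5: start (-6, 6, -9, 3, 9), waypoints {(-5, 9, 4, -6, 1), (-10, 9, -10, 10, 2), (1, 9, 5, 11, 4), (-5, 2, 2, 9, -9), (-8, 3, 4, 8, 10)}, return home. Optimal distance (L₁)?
162
(one optimal route: (-6, 6, -9, 3, 9) → (-10, 9, -10, 10, 2) → (1, 9, 5, 11, 4) → (-5, 9, 4, -6, 1) → (-5, 2, 2, 9, -9) → (-8, 3, 4, 8, 10) → (-6, 6, -9, 3, 9))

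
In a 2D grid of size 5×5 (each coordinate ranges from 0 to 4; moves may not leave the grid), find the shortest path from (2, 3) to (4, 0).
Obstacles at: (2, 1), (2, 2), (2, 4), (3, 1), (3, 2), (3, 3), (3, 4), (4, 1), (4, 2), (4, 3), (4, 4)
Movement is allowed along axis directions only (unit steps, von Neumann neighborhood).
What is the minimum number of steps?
7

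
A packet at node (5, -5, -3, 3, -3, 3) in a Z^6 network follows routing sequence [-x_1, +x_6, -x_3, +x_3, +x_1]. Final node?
(5, -5, -3, 3, -3, 4)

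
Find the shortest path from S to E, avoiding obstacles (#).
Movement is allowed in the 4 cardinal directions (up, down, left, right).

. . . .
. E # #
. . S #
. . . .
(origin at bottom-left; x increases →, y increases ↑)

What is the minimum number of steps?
2
(one shortest path: (2, 1) → (1, 1) → (1, 2))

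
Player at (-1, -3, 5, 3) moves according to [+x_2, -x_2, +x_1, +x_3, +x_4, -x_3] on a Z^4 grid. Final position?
(0, -3, 5, 4)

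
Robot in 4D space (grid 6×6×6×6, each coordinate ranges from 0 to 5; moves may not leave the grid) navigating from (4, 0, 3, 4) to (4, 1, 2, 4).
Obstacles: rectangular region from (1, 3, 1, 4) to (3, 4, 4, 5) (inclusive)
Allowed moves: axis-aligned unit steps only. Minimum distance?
2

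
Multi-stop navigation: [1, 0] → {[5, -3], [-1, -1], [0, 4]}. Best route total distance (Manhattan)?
19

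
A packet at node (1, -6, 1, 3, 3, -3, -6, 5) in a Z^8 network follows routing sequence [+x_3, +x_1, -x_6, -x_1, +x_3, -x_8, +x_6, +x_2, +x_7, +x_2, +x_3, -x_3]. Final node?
(1, -4, 3, 3, 3, -3, -5, 4)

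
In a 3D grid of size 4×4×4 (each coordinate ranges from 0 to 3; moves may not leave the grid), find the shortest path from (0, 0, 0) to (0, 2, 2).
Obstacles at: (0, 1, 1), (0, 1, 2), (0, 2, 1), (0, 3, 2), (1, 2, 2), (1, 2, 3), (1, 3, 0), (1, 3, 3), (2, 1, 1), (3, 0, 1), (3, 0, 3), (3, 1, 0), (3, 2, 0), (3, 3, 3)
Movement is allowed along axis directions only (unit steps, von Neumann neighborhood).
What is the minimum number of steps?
6
(one shortest path: (0, 0, 0) → (0, 0, 1) → (0, 0, 2) → (0, 0, 3) → (0, 1, 3) → (0, 2, 3) → (0, 2, 2))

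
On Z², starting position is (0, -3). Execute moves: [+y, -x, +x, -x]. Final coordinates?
(-1, -2)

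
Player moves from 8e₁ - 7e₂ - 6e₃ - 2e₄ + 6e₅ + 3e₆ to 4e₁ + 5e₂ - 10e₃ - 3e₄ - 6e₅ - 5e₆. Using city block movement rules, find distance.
41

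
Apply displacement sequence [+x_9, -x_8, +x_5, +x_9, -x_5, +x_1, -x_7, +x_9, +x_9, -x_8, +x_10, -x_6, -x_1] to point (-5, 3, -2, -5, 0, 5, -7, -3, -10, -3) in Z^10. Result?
(-5, 3, -2, -5, 0, 4, -8, -5, -6, -2)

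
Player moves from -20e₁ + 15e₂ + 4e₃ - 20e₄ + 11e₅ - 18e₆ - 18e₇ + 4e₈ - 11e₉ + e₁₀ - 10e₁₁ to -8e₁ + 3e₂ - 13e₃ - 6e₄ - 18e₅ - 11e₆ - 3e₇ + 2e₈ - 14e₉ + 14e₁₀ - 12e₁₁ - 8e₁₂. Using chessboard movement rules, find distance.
29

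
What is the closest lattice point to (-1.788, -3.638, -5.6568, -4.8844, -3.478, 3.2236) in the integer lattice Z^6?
(-2, -4, -6, -5, -3, 3)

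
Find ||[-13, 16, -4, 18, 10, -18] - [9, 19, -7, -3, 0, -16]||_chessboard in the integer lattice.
22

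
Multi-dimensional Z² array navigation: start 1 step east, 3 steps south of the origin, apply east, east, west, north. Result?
(2, -2)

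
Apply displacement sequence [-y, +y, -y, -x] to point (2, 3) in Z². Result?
(1, 2)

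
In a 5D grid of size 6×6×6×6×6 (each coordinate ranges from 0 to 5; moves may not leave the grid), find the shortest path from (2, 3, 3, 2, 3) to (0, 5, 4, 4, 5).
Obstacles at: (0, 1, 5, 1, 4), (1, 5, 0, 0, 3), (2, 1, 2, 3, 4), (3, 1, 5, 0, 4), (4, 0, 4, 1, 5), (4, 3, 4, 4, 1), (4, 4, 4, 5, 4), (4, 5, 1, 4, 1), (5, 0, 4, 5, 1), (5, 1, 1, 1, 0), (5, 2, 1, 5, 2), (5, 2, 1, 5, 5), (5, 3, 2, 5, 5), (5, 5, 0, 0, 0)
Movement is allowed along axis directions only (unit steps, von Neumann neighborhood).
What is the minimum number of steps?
9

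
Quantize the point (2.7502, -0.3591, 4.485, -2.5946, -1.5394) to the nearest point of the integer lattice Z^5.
(3, 0, 4, -3, -2)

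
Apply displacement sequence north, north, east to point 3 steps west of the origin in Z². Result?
(-2, 2)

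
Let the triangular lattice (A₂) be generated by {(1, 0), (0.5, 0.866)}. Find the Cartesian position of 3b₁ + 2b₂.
(4, 1.732)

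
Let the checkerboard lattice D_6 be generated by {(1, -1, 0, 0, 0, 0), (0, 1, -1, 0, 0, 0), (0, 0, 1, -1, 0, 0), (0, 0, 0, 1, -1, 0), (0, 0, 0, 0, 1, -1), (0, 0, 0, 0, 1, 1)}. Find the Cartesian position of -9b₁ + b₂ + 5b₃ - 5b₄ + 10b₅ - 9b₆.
(-9, 10, 4, -10, 6, -19)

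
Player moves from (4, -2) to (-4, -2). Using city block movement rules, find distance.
8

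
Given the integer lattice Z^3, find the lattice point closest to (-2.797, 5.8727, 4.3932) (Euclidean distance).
(-3, 6, 4)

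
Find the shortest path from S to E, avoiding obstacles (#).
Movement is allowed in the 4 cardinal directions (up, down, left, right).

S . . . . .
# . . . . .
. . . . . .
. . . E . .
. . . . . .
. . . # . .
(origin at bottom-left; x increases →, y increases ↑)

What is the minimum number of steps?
6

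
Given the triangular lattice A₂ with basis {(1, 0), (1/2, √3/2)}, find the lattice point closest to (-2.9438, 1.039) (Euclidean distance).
(-2.5, 0.866)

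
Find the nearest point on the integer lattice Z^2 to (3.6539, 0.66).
(4, 1)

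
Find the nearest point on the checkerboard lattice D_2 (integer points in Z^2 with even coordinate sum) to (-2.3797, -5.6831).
(-2, -6)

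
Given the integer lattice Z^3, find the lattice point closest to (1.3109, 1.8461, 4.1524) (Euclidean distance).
(1, 2, 4)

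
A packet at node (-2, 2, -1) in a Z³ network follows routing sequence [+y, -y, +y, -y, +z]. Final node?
(-2, 2, 0)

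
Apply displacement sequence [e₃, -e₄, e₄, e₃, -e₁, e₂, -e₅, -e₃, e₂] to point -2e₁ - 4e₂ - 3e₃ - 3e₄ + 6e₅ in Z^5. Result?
(-3, -2, -2, -3, 5)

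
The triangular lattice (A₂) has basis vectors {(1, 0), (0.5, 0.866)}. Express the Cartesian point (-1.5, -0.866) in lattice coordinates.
-b₁ - b₂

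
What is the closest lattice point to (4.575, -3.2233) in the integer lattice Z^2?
(5, -3)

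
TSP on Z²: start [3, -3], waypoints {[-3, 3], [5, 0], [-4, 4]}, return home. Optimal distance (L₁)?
32
(one optimal route: (3, -3) → (-3, 3) → (-4, 4) → (5, 0) → (3, -3))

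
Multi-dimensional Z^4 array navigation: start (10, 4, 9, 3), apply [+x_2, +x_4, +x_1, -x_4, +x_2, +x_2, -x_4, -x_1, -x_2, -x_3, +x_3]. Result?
(10, 6, 9, 2)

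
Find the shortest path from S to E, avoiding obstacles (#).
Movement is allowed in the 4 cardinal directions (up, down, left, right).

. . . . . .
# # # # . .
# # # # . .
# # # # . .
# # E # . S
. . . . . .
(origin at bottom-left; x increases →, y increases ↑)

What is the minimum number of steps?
5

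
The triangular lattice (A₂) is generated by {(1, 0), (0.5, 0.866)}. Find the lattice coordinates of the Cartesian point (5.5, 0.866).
5b₁ + b₂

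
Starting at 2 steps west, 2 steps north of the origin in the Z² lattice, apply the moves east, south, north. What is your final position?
(-1, 2)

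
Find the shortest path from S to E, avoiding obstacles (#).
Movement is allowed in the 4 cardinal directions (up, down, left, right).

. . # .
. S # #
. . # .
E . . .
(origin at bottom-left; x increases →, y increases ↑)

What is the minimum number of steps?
3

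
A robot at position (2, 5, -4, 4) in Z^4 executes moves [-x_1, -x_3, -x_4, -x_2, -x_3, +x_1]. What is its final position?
(2, 4, -6, 3)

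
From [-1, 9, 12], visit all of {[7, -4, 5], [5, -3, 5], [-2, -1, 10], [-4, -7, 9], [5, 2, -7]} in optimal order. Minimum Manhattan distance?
60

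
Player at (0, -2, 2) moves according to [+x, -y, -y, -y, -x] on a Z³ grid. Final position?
(0, -5, 2)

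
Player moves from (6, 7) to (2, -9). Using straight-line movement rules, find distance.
16.4924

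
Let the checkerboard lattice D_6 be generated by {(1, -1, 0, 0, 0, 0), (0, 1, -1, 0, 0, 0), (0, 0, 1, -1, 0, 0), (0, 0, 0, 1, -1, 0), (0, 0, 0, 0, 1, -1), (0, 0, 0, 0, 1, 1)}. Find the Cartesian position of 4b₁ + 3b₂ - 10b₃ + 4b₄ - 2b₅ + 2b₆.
(4, -1, -13, 14, -4, 4)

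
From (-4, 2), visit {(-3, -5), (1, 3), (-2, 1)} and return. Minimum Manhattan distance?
26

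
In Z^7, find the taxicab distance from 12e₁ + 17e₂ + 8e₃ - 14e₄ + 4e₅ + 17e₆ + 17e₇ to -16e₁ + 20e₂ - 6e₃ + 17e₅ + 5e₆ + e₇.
100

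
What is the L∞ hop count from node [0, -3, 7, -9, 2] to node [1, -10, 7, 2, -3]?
11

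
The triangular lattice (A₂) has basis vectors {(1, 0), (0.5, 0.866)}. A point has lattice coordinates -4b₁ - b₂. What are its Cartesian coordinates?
(-4.5, -0.866)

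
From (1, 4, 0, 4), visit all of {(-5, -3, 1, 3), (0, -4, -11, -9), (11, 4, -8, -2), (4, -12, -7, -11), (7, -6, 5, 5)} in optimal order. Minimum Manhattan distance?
117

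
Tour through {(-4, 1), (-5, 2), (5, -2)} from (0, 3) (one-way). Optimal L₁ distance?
20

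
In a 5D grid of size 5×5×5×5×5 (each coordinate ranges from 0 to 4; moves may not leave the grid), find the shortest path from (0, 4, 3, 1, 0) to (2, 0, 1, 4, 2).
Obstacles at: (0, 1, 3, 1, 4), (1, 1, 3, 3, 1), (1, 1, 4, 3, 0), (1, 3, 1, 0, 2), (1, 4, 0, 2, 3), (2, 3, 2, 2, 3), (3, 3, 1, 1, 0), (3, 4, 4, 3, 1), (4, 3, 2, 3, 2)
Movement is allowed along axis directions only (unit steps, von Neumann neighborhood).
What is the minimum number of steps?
13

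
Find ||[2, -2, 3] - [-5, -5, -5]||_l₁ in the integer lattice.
18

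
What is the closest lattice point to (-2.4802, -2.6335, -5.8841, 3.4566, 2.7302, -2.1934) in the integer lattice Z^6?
(-2, -3, -6, 3, 3, -2)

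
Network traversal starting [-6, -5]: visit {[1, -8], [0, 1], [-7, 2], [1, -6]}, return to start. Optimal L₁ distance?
36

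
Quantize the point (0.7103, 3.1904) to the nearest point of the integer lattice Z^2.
(1, 3)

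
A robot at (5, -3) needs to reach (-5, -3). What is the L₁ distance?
10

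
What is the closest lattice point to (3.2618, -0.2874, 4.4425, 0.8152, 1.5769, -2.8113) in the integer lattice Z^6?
(3, 0, 4, 1, 2, -3)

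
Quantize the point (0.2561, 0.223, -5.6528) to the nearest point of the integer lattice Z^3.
(0, 0, -6)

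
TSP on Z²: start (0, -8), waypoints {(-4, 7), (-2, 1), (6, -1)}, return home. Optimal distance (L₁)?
50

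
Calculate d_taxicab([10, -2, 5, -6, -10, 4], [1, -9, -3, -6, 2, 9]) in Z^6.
41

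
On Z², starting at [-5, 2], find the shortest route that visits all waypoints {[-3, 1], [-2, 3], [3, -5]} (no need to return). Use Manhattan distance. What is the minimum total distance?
19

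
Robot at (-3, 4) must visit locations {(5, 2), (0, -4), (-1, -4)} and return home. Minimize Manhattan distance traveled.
32
(one optimal route: (-3, 4) → (5, 2) → (0, -4) → (-1, -4) → (-3, 4))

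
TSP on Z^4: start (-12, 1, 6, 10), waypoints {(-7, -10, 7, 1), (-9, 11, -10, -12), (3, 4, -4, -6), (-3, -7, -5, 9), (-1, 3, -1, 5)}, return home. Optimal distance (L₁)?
174
(one optimal route: (-12, 1, 6, 10) → (-7, -10, 7, 1) → (-3, -7, -5, 9) → (-1, 3, -1, 5) → (3, 4, -4, -6) → (-9, 11, -10, -12) → (-12, 1, 6, 10))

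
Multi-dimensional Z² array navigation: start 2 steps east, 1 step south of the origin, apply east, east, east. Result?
(5, -1)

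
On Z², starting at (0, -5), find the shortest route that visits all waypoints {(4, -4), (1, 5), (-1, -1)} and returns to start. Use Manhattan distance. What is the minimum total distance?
30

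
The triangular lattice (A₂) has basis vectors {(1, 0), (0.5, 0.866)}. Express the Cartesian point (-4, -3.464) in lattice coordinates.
-2b₁ - 4b₂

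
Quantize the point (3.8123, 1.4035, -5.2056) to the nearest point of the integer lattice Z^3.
(4, 1, -5)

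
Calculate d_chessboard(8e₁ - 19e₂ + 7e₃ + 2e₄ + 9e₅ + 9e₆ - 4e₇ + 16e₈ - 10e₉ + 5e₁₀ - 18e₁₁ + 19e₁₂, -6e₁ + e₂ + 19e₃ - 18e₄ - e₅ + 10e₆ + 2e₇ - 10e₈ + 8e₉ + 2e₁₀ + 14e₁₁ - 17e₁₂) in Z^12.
36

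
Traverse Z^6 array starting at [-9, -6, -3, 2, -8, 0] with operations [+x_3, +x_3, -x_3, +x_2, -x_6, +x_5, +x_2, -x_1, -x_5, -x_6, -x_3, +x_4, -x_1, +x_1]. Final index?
(-10, -4, -3, 3, -8, -2)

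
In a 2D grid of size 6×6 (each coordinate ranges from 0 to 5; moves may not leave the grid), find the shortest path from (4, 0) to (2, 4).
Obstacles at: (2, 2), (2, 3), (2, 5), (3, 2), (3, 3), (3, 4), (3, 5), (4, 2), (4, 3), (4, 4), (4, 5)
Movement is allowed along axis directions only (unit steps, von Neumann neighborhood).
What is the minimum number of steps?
8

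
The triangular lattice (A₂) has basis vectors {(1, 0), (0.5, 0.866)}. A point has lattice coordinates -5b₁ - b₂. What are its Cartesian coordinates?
(-5.5, -0.866)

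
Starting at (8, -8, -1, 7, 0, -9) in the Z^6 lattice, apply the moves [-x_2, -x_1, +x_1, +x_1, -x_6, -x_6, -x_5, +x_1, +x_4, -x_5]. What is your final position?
(10, -9, -1, 8, -2, -11)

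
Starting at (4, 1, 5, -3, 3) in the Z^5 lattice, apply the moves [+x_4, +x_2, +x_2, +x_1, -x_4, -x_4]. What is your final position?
(5, 3, 5, -4, 3)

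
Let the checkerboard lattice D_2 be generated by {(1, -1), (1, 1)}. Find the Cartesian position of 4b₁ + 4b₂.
(8, 0)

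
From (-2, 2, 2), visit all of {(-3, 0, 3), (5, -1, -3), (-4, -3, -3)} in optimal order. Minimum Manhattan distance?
25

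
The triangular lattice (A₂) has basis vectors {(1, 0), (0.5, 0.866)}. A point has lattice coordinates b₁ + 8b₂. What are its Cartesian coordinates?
(5, 6.928)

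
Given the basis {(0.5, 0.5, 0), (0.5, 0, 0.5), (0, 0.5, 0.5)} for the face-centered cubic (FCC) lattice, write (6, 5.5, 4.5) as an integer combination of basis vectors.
7b₁ + 5b₂ + 4b₃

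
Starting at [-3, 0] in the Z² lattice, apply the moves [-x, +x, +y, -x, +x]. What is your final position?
(-3, 1)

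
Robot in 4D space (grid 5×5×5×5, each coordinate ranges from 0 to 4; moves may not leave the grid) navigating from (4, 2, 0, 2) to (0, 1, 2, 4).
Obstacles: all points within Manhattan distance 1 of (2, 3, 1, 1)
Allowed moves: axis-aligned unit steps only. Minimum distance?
9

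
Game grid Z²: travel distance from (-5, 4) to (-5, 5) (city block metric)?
1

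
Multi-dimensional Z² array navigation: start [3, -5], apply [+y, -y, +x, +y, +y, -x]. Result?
(3, -3)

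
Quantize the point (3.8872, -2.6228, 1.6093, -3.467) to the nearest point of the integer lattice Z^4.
(4, -3, 2, -3)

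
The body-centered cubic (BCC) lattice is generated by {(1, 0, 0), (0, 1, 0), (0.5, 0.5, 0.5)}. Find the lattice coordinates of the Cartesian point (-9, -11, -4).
-5b₁ - 7b₂ - 8b₃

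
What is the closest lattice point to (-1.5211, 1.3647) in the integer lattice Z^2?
(-2, 1)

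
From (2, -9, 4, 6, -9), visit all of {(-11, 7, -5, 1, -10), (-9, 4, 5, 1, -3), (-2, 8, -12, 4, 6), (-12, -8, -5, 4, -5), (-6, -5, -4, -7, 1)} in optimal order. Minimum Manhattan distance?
148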